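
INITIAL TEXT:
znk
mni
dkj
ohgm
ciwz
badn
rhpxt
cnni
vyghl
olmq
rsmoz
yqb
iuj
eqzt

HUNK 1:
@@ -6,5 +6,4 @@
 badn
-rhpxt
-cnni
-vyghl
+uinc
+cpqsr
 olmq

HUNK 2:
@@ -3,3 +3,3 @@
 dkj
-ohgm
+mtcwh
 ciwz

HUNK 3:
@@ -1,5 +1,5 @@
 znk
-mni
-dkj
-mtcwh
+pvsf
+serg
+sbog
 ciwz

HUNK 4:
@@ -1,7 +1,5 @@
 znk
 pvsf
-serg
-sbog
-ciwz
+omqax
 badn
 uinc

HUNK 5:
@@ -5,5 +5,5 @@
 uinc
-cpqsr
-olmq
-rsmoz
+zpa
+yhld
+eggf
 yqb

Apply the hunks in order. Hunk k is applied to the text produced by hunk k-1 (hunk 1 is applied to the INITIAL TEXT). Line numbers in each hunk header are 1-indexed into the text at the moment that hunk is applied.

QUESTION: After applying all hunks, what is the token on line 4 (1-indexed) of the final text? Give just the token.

Hunk 1: at line 6 remove [rhpxt,cnni,vyghl] add [uinc,cpqsr] -> 13 lines: znk mni dkj ohgm ciwz badn uinc cpqsr olmq rsmoz yqb iuj eqzt
Hunk 2: at line 3 remove [ohgm] add [mtcwh] -> 13 lines: znk mni dkj mtcwh ciwz badn uinc cpqsr olmq rsmoz yqb iuj eqzt
Hunk 3: at line 1 remove [mni,dkj,mtcwh] add [pvsf,serg,sbog] -> 13 lines: znk pvsf serg sbog ciwz badn uinc cpqsr olmq rsmoz yqb iuj eqzt
Hunk 4: at line 1 remove [serg,sbog,ciwz] add [omqax] -> 11 lines: znk pvsf omqax badn uinc cpqsr olmq rsmoz yqb iuj eqzt
Hunk 5: at line 5 remove [cpqsr,olmq,rsmoz] add [zpa,yhld,eggf] -> 11 lines: znk pvsf omqax badn uinc zpa yhld eggf yqb iuj eqzt
Final line 4: badn

Answer: badn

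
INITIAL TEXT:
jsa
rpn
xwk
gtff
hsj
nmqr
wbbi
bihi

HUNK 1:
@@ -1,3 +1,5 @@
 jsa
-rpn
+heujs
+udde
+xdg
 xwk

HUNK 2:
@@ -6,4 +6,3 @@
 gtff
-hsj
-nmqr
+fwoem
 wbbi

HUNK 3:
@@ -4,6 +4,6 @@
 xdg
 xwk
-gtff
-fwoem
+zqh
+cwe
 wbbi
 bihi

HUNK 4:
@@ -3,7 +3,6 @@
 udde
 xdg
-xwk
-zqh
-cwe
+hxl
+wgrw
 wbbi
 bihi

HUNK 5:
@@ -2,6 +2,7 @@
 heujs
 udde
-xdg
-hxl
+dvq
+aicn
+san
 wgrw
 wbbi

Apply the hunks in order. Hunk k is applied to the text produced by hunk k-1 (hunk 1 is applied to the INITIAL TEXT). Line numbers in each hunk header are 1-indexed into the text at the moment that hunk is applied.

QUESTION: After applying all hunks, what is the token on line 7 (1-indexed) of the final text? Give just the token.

Answer: wgrw

Derivation:
Hunk 1: at line 1 remove [rpn] add [heujs,udde,xdg] -> 10 lines: jsa heujs udde xdg xwk gtff hsj nmqr wbbi bihi
Hunk 2: at line 6 remove [hsj,nmqr] add [fwoem] -> 9 lines: jsa heujs udde xdg xwk gtff fwoem wbbi bihi
Hunk 3: at line 4 remove [gtff,fwoem] add [zqh,cwe] -> 9 lines: jsa heujs udde xdg xwk zqh cwe wbbi bihi
Hunk 4: at line 3 remove [xwk,zqh,cwe] add [hxl,wgrw] -> 8 lines: jsa heujs udde xdg hxl wgrw wbbi bihi
Hunk 5: at line 2 remove [xdg,hxl] add [dvq,aicn,san] -> 9 lines: jsa heujs udde dvq aicn san wgrw wbbi bihi
Final line 7: wgrw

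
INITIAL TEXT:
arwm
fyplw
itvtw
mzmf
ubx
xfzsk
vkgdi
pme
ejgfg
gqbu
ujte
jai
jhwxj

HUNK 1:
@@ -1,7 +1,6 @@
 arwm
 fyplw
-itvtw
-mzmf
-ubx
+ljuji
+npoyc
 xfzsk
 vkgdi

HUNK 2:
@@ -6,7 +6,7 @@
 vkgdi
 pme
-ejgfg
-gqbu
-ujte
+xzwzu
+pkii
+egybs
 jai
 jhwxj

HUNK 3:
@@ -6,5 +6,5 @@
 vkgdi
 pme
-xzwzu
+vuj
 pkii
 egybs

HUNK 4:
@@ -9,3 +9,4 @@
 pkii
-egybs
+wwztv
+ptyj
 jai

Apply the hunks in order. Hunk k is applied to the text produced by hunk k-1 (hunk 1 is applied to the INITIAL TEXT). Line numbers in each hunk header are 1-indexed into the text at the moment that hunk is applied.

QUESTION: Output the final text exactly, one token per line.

Answer: arwm
fyplw
ljuji
npoyc
xfzsk
vkgdi
pme
vuj
pkii
wwztv
ptyj
jai
jhwxj

Derivation:
Hunk 1: at line 1 remove [itvtw,mzmf,ubx] add [ljuji,npoyc] -> 12 lines: arwm fyplw ljuji npoyc xfzsk vkgdi pme ejgfg gqbu ujte jai jhwxj
Hunk 2: at line 6 remove [ejgfg,gqbu,ujte] add [xzwzu,pkii,egybs] -> 12 lines: arwm fyplw ljuji npoyc xfzsk vkgdi pme xzwzu pkii egybs jai jhwxj
Hunk 3: at line 6 remove [xzwzu] add [vuj] -> 12 lines: arwm fyplw ljuji npoyc xfzsk vkgdi pme vuj pkii egybs jai jhwxj
Hunk 4: at line 9 remove [egybs] add [wwztv,ptyj] -> 13 lines: arwm fyplw ljuji npoyc xfzsk vkgdi pme vuj pkii wwztv ptyj jai jhwxj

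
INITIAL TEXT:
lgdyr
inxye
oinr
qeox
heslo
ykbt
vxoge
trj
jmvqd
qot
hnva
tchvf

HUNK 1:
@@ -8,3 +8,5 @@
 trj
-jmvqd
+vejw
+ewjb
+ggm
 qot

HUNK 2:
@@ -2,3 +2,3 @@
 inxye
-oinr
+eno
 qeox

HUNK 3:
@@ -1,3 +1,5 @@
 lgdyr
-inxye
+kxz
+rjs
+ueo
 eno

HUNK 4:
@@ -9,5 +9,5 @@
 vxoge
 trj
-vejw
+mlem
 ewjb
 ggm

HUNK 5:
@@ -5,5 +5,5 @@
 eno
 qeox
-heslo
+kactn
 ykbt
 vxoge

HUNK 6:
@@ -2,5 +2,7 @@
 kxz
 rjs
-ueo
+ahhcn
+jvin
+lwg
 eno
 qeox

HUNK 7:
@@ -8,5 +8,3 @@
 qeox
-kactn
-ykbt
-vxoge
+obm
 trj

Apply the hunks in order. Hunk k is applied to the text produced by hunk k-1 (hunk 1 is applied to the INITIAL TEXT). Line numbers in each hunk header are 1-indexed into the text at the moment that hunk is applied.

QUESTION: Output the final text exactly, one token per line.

Answer: lgdyr
kxz
rjs
ahhcn
jvin
lwg
eno
qeox
obm
trj
mlem
ewjb
ggm
qot
hnva
tchvf

Derivation:
Hunk 1: at line 8 remove [jmvqd] add [vejw,ewjb,ggm] -> 14 lines: lgdyr inxye oinr qeox heslo ykbt vxoge trj vejw ewjb ggm qot hnva tchvf
Hunk 2: at line 2 remove [oinr] add [eno] -> 14 lines: lgdyr inxye eno qeox heslo ykbt vxoge trj vejw ewjb ggm qot hnva tchvf
Hunk 3: at line 1 remove [inxye] add [kxz,rjs,ueo] -> 16 lines: lgdyr kxz rjs ueo eno qeox heslo ykbt vxoge trj vejw ewjb ggm qot hnva tchvf
Hunk 4: at line 9 remove [vejw] add [mlem] -> 16 lines: lgdyr kxz rjs ueo eno qeox heslo ykbt vxoge trj mlem ewjb ggm qot hnva tchvf
Hunk 5: at line 5 remove [heslo] add [kactn] -> 16 lines: lgdyr kxz rjs ueo eno qeox kactn ykbt vxoge trj mlem ewjb ggm qot hnva tchvf
Hunk 6: at line 2 remove [ueo] add [ahhcn,jvin,lwg] -> 18 lines: lgdyr kxz rjs ahhcn jvin lwg eno qeox kactn ykbt vxoge trj mlem ewjb ggm qot hnva tchvf
Hunk 7: at line 8 remove [kactn,ykbt,vxoge] add [obm] -> 16 lines: lgdyr kxz rjs ahhcn jvin lwg eno qeox obm trj mlem ewjb ggm qot hnva tchvf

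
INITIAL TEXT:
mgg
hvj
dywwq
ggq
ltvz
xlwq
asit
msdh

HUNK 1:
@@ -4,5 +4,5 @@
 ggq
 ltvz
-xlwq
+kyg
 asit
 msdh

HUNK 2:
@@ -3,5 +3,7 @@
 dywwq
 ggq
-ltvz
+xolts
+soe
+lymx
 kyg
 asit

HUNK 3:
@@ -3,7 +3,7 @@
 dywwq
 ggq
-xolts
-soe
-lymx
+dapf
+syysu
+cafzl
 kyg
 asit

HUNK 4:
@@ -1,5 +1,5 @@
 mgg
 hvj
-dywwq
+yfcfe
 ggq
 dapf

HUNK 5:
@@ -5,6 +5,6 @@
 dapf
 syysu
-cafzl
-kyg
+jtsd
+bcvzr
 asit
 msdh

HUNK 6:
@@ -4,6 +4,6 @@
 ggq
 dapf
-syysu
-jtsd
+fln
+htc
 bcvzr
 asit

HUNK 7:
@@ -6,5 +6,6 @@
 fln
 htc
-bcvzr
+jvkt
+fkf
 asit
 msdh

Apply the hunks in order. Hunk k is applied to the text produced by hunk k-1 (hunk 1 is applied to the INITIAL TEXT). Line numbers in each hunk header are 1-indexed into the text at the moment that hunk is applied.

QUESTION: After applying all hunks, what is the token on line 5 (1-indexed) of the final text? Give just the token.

Answer: dapf

Derivation:
Hunk 1: at line 4 remove [xlwq] add [kyg] -> 8 lines: mgg hvj dywwq ggq ltvz kyg asit msdh
Hunk 2: at line 3 remove [ltvz] add [xolts,soe,lymx] -> 10 lines: mgg hvj dywwq ggq xolts soe lymx kyg asit msdh
Hunk 3: at line 3 remove [xolts,soe,lymx] add [dapf,syysu,cafzl] -> 10 lines: mgg hvj dywwq ggq dapf syysu cafzl kyg asit msdh
Hunk 4: at line 1 remove [dywwq] add [yfcfe] -> 10 lines: mgg hvj yfcfe ggq dapf syysu cafzl kyg asit msdh
Hunk 5: at line 5 remove [cafzl,kyg] add [jtsd,bcvzr] -> 10 lines: mgg hvj yfcfe ggq dapf syysu jtsd bcvzr asit msdh
Hunk 6: at line 4 remove [syysu,jtsd] add [fln,htc] -> 10 lines: mgg hvj yfcfe ggq dapf fln htc bcvzr asit msdh
Hunk 7: at line 6 remove [bcvzr] add [jvkt,fkf] -> 11 lines: mgg hvj yfcfe ggq dapf fln htc jvkt fkf asit msdh
Final line 5: dapf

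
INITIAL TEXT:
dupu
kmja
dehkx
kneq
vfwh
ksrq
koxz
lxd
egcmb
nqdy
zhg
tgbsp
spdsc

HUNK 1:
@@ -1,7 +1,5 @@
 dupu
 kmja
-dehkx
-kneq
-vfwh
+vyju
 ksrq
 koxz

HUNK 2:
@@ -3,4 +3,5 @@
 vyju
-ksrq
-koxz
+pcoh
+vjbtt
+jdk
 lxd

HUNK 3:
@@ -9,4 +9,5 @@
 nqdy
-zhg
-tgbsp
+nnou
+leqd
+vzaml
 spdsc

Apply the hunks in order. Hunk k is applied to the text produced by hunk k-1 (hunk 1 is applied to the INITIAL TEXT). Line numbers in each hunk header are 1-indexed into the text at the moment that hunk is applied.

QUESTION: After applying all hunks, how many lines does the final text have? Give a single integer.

Answer: 13

Derivation:
Hunk 1: at line 1 remove [dehkx,kneq,vfwh] add [vyju] -> 11 lines: dupu kmja vyju ksrq koxz lxd egcmb nqdy zhg tgbsp spdsc
Hunk 2: at line 3 remove [ksrq,koxz] add [pcoh,vjbtt,jdk] -> 12 lines: dupu kmja vyju pcoh vjbtt jdk lxd egcmb nqdy zhg tgbsp spdsc
Hunk 3: at line 9 remove [zhg,tgbsp] add [nnou,leqd,vzaml] -> 13 lines: dupu kmja vyju pcoh vjbtt jdk lxd egcmb nqdy nnou leqd vzaml spdsc
Final line count: 13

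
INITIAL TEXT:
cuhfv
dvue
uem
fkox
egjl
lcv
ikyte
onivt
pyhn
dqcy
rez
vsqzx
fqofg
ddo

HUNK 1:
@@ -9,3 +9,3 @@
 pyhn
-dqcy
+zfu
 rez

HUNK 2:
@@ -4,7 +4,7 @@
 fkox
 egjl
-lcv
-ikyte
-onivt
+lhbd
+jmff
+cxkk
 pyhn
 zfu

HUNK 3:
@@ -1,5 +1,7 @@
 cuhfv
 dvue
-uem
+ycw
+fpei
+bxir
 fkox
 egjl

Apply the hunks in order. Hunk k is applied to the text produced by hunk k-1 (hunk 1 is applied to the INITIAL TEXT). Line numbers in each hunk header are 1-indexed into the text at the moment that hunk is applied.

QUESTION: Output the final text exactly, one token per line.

Answer: cuhfv
dvue
ycw
fpei
bxir
fkox
egjl
lhbd
jmff
cxkk
pyhn
zfu
rez
vsqzx
fqofg
ddo

Derivation:
Hunk 1: at line 9 remove [dqcy] add [zfu] -> 14 lines: cuhfv dvue uem fkox egjl lcv ikyte onivt pyhn zfu rez vsqzx fqofg ddo
Hunk 2: at line 4 remove [lcv,ikyte,onivt] add [lhbd,jmff,cxkk] -> 14 lines: cuhfv dvue uem fkox egjl lhbd jmff cxkk pyhn zfu rez vsqzx fqofg ddo
Hunk 3: at line 1 remove [uem] add [ycw,fpei,bxir] -> 16 lines: cuhfv dvue ycw fpei bxir fkox egjl lhbd jmff cxkk pyhn zfu rez vsqzx fqofg ddo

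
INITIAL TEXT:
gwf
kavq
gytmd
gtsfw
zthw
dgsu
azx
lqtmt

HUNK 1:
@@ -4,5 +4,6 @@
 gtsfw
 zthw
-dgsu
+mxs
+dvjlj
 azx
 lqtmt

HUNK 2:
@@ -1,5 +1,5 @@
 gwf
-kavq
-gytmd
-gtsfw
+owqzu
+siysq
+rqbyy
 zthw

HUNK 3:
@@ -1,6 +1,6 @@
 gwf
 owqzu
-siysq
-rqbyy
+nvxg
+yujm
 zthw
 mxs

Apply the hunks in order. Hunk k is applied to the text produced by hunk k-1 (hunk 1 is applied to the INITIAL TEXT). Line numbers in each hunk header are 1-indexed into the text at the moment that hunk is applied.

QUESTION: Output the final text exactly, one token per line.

Hunk 1: at line 4 remove [dgsu] add [mxs,dvjlj] -> 9 lines: gwf kavq gytmd gtsfw zthw mxs dvjlj azx lqtmt
Hunk 2: at line 1 remove [kavq,gytmd,gtsfw] add [owqzu,siysq,rqbyy] -> 9 lines: gwf owqzu siysq rqbyy zthw mxs dvjlj azx lqtmt
Hunk 3: at line 1 remove [siysq,rqbyy] add [nvxg,yujm] -> 9 lines: gwf owqzu nvxg yujm zthw mxs dvjlj azx lqtmt

Answer: gwf
owqzu
nvxg
yujm
zthw
mxs
dvjlj
azx
lqtmt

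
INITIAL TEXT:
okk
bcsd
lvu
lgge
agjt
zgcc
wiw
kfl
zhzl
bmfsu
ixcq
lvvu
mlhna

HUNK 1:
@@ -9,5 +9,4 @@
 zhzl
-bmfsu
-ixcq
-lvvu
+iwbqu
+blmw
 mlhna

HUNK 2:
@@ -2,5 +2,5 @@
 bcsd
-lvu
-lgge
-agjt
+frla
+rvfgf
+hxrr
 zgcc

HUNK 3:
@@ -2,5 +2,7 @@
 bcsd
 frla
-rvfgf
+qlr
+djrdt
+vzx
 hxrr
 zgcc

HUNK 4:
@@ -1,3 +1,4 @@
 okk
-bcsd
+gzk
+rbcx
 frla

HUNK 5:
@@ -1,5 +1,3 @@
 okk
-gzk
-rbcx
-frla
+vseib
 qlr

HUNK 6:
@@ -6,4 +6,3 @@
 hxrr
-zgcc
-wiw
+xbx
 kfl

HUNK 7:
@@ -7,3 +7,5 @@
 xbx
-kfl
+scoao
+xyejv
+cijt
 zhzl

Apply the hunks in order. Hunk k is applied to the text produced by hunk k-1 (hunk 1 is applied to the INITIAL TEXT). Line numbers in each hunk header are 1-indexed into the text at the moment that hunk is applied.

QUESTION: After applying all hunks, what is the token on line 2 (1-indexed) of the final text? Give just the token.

Hunk 1: at line 9 remove [bmfsu,ixcq,lvvu] add [iwbqu,blmw] -> 12 lines: okk bcsd lvu lgge agjt zgcc wiw kfl zhzl iwbqu blmw mlhna
Hunk 2: at line 2 remove [lvu,lgge,agjt] add [frla,rvfgf,hxrr] -> 12 lines: okk bcsd frla rvfgf hxrr zgcc wiw kfl zhzl iwbqu blmw mlhna
Hunk 3: at line 2 remove [rvfgf] add [qlr,djrdt,vzx] -> 14 lines: okk bcsd frla qlr djrdt vzx hxrr zgcc wiw kfl zhzl iwbqu blmw mlhna
Hunk 4: at line 1 remove [bcsd] add [gzk,rbcx] -> 15 lines: okk gzk rbcx frla qlr djrdt vzx hxrr zgcc wiw kfl zhzl iwbqu blmw mlhna
Hunk 5: at line 1 remove [gzk,rbcx,frla] add [vseib] -> 13 lines: okk vseib qlr djrdt vzx hxrr zgcc wiw kfl zhzl iwbqu blmw mlhna
Hunk 6: at line 6 remove [zgcc,wiw] add [xbx] -> 12 lines: okk vseib qlr djrdt vzx hxrr xbx kfl zhzl iwbqu blmw mlhna
Hunk 7: at line 7 remove [kfl] add [scoao,xyejv,cijt] -> 14 lines: okk vseib qlr djrdt vzx hxrr xbx scoao xyejv cijt zhzl iwbqu blmw mlhna
Final line 2: vseib

Answer: vseib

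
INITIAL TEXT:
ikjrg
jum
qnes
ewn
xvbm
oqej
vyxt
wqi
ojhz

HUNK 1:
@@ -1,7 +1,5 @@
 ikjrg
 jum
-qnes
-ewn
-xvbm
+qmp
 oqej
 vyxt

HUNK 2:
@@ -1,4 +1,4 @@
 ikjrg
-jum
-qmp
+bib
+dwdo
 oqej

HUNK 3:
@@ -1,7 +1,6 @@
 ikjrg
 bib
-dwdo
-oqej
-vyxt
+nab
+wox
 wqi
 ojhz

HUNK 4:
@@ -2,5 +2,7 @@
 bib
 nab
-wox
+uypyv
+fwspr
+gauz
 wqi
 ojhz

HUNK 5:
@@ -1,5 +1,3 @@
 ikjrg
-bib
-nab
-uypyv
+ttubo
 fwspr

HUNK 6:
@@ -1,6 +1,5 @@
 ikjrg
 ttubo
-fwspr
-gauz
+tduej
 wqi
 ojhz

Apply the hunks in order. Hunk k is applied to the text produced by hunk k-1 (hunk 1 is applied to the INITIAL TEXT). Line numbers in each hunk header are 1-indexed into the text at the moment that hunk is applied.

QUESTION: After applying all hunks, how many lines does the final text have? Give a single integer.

Answer: 5

Derivation:
Hunk 1: at line 1 remove [qnes,ewn,xvbm] add [qmp] -> 7 lines: ikjrg jum qmp oqej vyxt wqi ojhz
Hunk 2: at line 1 remove [jum,qmp] add [bib,dwdo] -> 7 lines: ikjrg bib dwdo oqej vyxt wqi ojhz
Hunk 3: at line 1 remove [dwdo,oqej,vyxt] add [nab,wox] -> 6 lines: ikjrg bib nab wox wqi ojhz
Hunk 4: at line 2 remove [wox] add [uypyv,fwspr,gauz] -> 8 lines: ikjrg bib nab uypyv fwspr gauz wqi ojhz
Hunk 5: at line 1 remove [bib,nab,uypyv] add [ttubo] -> 6 lines: ikjrg ttubo fwspr gauz wqi ojhz
Hunk 6: at line 1 remove [fwspr,gauz] add [tduej] -> 5 lines: ikjrg ttubo tduej wqi ojhz
Final line count: 5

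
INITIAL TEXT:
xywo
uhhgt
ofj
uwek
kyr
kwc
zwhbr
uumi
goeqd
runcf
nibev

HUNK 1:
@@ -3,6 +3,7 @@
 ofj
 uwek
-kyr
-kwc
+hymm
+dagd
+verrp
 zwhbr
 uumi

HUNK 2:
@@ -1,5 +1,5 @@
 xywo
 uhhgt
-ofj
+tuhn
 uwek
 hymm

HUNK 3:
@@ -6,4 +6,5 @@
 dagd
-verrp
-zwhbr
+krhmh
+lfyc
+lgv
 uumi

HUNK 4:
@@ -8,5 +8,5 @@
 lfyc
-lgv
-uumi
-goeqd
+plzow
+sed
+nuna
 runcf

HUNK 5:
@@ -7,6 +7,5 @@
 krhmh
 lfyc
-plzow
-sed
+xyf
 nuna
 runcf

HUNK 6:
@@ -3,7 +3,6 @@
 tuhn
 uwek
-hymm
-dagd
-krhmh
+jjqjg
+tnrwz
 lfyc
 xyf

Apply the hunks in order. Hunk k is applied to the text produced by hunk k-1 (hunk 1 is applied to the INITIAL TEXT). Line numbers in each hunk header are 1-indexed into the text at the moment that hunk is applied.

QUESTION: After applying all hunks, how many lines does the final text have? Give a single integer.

Answer: 11

Derivation:
Hunk 1: at line 3 remove [kyr,kwc] add [hymm,dagd,verrp] -> 12 lines: xywo uhhgt ofj uwek hymm dagd verrp zwhbr uumi goeqd runcf nibev
Hunk 2: at line 1 remove [ofj] add [tuhn] -> 12 lines: xywo uhhgt tuhn uwek hymm dagd verrp zwhbr uumi goeqd runcf nibev
Hunk 3: at line 6 remove [verrp,zwhbr] add [krhmh,lfyc,lgv] -> 13 lines: xywo uhhgt tuhn uwek hymm dagd krhmh lfyc lgv uumi goeqd runcf nibev
Hunk 4: at line 8 remove [lgv,uumi,goeqd] add [plzow,sed,nuna] -> 13 lines: xywo uhhgt tuhn uwek hymm dagd krhmh lfyc plzow sed nuna runcf nibev
Hunk 5: at line 7 remove [plzow,sed] add [xyf] -> 12 lines: xywo uhhgt tuhn uwek hymm dagd krhmh lfyc xyf nuna runcf nibev
Hunk 6: at line 3 remove [hymm,dagd,krhmh] add [jjqjg,tnrwz] -> 11 lines: xywo uhhgt tuhn uwek jjqjg tnrwz lfyc xyf nuna runcf nibev
Final line count: 11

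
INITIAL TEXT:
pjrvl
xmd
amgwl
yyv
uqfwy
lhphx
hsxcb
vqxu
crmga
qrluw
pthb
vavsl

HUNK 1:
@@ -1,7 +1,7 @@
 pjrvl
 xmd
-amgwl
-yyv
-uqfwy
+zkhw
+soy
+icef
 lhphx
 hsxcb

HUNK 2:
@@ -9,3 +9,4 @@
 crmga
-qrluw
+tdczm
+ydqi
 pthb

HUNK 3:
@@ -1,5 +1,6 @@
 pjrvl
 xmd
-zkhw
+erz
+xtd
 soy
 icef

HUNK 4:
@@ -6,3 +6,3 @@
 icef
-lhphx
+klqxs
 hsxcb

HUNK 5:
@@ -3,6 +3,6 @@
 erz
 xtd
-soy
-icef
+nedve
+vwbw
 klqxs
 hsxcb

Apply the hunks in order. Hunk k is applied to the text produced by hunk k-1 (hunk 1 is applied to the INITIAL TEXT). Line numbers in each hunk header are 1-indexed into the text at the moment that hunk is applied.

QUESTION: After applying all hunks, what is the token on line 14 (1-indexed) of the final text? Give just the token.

Answer: vavsl

Derivation:
Hunk 1: at line 1 remove [amgwl,yyv,uqfwy] add [zkhw,soy,icef] -> 12 lines: pjrvl xmd zkhw soy icef lhphx hsxcb vqxu crmga qrluw pthb vavsl
Hunk 2: at line 9 remove [qrluw] add [tdczm,ydqi] -> 13 lines: pjrvl xmd zkhw soy icef lhphx hsxcb vqxu crmga tdczm ydqi pthb vavsl
Hunk 3: at line 1 remove [zkhw] add [erz,xtd] -> 14 lines: pjrvl xmd erz xtd soy icef lhphx hsxcb vqxu crmga tdczm ydqi pthb vavsl
Hunk 4: at line 6 remove [lhphx] add [klqxs] -> 14 lines: pjrvl xmd erz xtd soy icef klqxs hsxcb vqxu crmga tdczm ydqi pthb vavsl
Hunk 5: at line 3 remove [soy,icef] add [nedve,vwbw] -> 14 lines: pjrvl xmd erz xtd nedve vwbw klqxs hsxcb vqxu crmga tdczm ydqi pthb vavsl
Final line 14: vavsl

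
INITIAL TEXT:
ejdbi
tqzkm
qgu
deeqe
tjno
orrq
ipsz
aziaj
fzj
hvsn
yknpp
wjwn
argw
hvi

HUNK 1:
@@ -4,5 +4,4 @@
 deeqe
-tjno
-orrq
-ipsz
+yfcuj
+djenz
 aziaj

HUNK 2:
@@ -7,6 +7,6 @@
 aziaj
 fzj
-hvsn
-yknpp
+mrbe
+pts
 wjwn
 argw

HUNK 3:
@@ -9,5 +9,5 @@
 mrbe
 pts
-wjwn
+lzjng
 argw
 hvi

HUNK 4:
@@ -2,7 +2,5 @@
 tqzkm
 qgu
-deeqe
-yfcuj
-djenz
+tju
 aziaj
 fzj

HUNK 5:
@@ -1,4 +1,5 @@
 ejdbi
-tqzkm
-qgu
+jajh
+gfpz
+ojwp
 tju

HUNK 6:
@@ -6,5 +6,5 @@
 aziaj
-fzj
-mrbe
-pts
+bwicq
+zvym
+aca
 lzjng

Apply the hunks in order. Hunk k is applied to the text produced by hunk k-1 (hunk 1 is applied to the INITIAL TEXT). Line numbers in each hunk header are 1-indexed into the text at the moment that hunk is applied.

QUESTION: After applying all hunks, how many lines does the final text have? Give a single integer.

Answer: 12

Derivation:
Hunk 1: at line 4 remove [tjno,orrq,ipsz] add [yfcuj,djenz] -> 13 lines: ejdbi tqzkm qgu deeqe yfcuj djenz aziaj fzj hvsn yknpp wjwn argw hvi
Hunk 2: at line 7 remove [hvsn,yknpp] add [mrbe,pts] -> 13 lines: ejdbi tqzkm qgu deeqe yfcuj djenz aziaj fzj mrbe pts wjwn argw hvi
Hunk 3: at line 9 remove [wjwn] add [lzjng] -> 13 lines: ejdbi tqzkm qgu deeqe yfcuj djenz aziaj fzj mrbe pts lzjng argw hvi
Hunk 4: at line 2 remove [deeqe,yfcuj,djenz] add [tju] -> 11 lines: ejdbi tqzkm qgu tju aziaj fzj mrbe pts lzjng argw hvi
Hunk 5: at line 1 remove [tqzkm,qgu] add [jajh,gfpz,ojwp] -> 12 lines: ejdbi jajh gfpz ojwp tju aziaj fzj mrbe pts lzjng argw hvi
Hunk 6: at line 6 remove [fzj,mrbe,pts] add [bwicq,zvym,aca] -> 12 lines: ejdbi jajh gfpz ojwp tju aziaj bwicq zvym aca lzjng argw hvi
Final line count: 12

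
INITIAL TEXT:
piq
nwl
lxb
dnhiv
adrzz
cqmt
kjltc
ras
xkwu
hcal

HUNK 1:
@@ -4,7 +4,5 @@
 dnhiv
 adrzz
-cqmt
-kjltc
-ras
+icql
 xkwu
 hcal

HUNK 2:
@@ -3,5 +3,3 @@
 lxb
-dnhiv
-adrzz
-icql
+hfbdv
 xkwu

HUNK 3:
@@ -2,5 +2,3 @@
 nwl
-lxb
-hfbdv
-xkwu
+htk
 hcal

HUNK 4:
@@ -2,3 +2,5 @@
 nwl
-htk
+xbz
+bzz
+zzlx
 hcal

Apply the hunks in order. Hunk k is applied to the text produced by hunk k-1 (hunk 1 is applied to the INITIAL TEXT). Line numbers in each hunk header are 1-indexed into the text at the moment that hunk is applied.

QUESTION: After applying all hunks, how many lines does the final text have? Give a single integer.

Hunk 1: at line 4 remove [cqmt,kjltc,ras] add [icql] -> 8 lines: piq nwl lxb dnhiv adrzz icql xkwu hcal
Hunk 2: at line 3 remove [dnhiv,adrzz,icql] add [hfbdv] -> 6 lines: piq nwl lxb hfbdv xkwu hcal
Hunk 3: at line 2 remove [lxb,hfbdv,xkwu] add [htk] -> 4 lines: piq nwl htk hcal
Hunk 4: at line 2 remove [htk] add [xbz,bzz,zzlx] -> 6 lines: piq nwl xbz bzz zzlx hcal
Final line count: 6

Answer: 6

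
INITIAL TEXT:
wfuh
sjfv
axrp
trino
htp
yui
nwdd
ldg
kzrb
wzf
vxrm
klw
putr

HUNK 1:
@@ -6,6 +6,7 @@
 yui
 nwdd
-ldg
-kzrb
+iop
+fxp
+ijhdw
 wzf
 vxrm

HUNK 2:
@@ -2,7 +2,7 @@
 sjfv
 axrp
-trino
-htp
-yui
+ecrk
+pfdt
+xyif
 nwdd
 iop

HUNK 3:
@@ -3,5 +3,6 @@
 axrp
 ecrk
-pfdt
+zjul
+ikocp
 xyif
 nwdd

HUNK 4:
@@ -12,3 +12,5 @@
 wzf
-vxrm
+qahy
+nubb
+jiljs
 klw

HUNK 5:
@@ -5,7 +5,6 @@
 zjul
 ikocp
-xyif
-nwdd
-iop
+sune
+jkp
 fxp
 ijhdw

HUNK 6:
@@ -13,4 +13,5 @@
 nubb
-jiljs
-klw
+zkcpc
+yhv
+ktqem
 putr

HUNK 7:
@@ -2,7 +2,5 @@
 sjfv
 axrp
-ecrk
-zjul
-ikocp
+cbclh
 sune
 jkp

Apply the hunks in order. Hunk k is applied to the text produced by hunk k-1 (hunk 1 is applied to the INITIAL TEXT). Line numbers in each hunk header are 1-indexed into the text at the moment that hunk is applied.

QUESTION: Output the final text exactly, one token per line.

Answer: wfuh
sjfv
axrp
cbclh
sune
jkp
fxp
ijhdw
wzf
qahy
nubb
zkcpc
yhv
ktqem
putr

Derivation:
Hunk 1: at line 6 remove [ldg,kzrb] add [iop,fxp,ijhdw] -> 14 lines: wfuh sjfv axrp trino htp yui nwdd iop fxp ijhdw wzf vxrm klw putr
Hunk 2: at line 2 remove [trino,htp,yui] add [ecrk,pfdt,xyif] -> 14 lines: wfuh sjfv axrp ecrk pfdt xyif nwdd iop fxp ijhdw wzf vxrm klw putr
Hunk 3: at line 3 remove [pfdt] add [zjul,ikocp] -> 15 lines: wfuh sjfv axrp ecrk zjul ikocp xyif nwdd iop fxp ijhdw wzf vxrm klw putr
Hunk 4: at line 12 remove [vxrm] add [qahy,nubb,jiljs] -> 17 lines: wfuh sjfv axrp ecrk zjul ikocp xyif nwdd iop fxp ijhdw wzf qahy nubb jiljs klw putr
Hunk 5: at line 5 remove [xyif,nwdd,iop] add [sune,jkp] -> 16 lines: wfuh sjfv axrp ecrk zjul ikocp sune jkp fxp ijhdw wzf qahy nubb jiljs klw putr
Hunk 6: at line 13 remove [jiljs,klw] add [zkcpc,yhv,ktqem] -> 17 lines: wfuh sjfv axrp ecrk zjul ikocp sune jkp fxp ijhdw wzf qahy nubb zkcpc yhv ktqem putr
Hunk 7: at line 2 remove [ecrk,zjul,ikocp] add [cbclh] -> 15 lines: wfuh sjfv axrp cbclh sune jkp fxp ijhdw wzf qahy nubb zkcpc yhv ktqem putr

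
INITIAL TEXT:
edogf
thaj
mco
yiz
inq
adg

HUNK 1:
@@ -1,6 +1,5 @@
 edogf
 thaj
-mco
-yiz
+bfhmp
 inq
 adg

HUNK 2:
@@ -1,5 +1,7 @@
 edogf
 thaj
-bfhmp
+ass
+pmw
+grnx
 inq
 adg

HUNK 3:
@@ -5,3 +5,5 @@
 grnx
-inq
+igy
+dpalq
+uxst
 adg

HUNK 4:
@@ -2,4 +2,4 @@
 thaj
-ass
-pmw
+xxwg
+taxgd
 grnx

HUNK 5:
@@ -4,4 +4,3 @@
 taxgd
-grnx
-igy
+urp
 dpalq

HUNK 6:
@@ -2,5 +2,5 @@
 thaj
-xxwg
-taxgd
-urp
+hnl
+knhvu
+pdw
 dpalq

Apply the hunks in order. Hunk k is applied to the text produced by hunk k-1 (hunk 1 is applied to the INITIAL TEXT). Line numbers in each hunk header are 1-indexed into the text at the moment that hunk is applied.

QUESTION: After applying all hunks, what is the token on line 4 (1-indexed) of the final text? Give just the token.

Answer: knhvu

Derivation:
Hunk 1: at line 1 remove [mco,yiz] add [bfhmp] -> 5 lines: edogf thaj bfhmp inq adg
Hunk 2: at line 1 remove [bfhmp] add [ass,pmw,grnx] -> 7 lines: edogf thaj ass pmw grnx inq adg
Hunk 3: at line 5 remove [inq] add [igy,dpalq,uxst] -> 9 lines: edogf thaj ass pmw grnx igy dpalq uxst adg
Hunk 4: at line 2 remove [ass,pmw] add [xxwg,taxgd] -> 9 lines: edogf thaj xxwg taxgd grnx igy dpalq uxst adg
Hunk 5: at line 4 remove [grnx,igy] add [urp] -> 8 lines: edogf thaj xxwg taxgd urp dpalq uxst adg
Hunk 6: at line 2 remove [xxwg,taxgd,urp] add [hnl,knhvu,pdw] -> 8 lines: edogf thaj hnl knhvu pdw dpalq uxst adg
Final line 4: knhvu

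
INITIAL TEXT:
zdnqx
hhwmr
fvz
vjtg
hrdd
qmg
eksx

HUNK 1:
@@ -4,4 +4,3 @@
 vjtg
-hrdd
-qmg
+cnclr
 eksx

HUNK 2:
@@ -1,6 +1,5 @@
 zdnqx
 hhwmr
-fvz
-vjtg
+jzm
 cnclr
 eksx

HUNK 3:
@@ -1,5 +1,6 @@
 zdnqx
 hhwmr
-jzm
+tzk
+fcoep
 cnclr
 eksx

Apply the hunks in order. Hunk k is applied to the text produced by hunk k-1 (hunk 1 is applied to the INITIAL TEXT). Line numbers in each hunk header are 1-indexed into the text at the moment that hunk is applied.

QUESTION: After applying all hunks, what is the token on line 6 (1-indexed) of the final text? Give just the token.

Answer: eksx

Derivation:
Hunk 1: at line 4 remove [hrdd,qmg] add [cnclr] -> 6 lines: zdnqx hhwmr fvz vjtg cnclr eksx
Hunk 2: at line 1 remove [fvz,vjtg] add [jzm] -> 5 lines: zdnqx hhwmr jzm cnclr eksx
Hunk 3: at line 1 remove [jzm] add [tzk,fcoep] -> 6 lines: zdnqx hhwmr tzk fcoep cnclr eksx
Final line 6: eksx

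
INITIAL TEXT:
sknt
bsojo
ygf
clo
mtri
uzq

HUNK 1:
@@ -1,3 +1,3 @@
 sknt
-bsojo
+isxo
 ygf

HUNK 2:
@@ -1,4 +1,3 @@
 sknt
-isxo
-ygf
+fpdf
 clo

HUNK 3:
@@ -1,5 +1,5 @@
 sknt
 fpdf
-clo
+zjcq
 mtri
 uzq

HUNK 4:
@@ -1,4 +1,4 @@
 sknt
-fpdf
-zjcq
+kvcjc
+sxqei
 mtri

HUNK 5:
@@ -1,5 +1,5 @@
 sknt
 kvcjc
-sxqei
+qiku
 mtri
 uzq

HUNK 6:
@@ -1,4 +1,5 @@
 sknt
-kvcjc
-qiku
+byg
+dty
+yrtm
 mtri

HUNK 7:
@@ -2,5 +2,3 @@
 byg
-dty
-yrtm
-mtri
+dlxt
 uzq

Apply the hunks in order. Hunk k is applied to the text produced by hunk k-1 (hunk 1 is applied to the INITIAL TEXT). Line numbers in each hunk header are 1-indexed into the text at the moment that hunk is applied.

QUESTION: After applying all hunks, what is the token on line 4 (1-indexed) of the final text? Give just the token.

Hunk 1: at line 1 remove [bsojo] add [isxo] -> 6 lines: sknt isxo ygf clo mtri uzq
Hunk 2: at line 1 remove [isxo,ygf] add [fpdf] -> 5 lines: sknt fpdf clo mtri uzq
Hunk 3: at line 1 remove [clo] add [zjcq] -> 5 lines: sknt fpdf zjcq mtri uzq
Hunk 4: at line 1 remove [fpdf,zjcq] add [kvcjc,sxqei] -> 5 lines: sknt kvcjc sxqei mtri uzq
Hunk 5: at line 1 remove [sxqei] add [qiku] -> 5 lines: sknt kvcjc qiku mtri uzq
Hunk 6: at line 1 remove [kvcjc,qiku] add [byg,dty,yrtm] -> 6 lines: sknt byg dty yrtm mtri uzq
Hunk 7: at line 2 remove [dty,yrtm,mtri] add [dlxt] -> 4 lines: sknt byg dlxt uzq
Final line 4: uzq

Answer: uzq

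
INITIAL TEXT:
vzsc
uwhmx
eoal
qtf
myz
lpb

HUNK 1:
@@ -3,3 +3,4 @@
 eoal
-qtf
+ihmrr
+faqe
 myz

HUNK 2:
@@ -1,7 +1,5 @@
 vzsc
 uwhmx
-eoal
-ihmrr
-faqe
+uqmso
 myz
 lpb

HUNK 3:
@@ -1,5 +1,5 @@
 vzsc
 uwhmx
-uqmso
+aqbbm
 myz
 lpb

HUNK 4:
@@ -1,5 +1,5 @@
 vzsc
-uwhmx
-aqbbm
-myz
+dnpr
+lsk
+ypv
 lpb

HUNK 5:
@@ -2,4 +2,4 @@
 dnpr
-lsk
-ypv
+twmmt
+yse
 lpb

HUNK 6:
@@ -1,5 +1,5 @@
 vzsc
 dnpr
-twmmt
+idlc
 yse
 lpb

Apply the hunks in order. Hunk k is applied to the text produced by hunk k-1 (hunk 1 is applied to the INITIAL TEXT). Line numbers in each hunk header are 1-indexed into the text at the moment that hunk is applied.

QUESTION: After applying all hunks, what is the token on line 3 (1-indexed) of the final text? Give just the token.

Answer: idlc

Derivation:
Hunk 1: at line 3 remove [qtf] add [ihmrr,faqe] -> 7 lines: vzsc uwhmx eoal ihmrr faqe myz lpb
Hunk 2: at line 1 remove [eoal,ihmrr,faqe] add [uqmso] -> 5 lines: vzsc uwhmx uqmso myz lpb
Hunk 3: at line 1 remove [uqmso] add [aqbbm] -> 5 lines: vzsc uwhmx aqbbm myz lpb
Hunk 4: at line 1 remove [uwhmx,aqbbm,myz] add [dnpr,lsk,ypv] -> 5 lines: vzsc dnpr lsk ypv lpb
Hunk 5: at line 2 remove [lsk,ypv] add [twmmt,yse] -> 5 lines: vzsc dnpr twmmt yse lpb
Hunk 6: at line 1 remove [twmmt] add [idlc] -> 5 lines: vzsc dnpr idlc yse lpb
Final line 3: idlc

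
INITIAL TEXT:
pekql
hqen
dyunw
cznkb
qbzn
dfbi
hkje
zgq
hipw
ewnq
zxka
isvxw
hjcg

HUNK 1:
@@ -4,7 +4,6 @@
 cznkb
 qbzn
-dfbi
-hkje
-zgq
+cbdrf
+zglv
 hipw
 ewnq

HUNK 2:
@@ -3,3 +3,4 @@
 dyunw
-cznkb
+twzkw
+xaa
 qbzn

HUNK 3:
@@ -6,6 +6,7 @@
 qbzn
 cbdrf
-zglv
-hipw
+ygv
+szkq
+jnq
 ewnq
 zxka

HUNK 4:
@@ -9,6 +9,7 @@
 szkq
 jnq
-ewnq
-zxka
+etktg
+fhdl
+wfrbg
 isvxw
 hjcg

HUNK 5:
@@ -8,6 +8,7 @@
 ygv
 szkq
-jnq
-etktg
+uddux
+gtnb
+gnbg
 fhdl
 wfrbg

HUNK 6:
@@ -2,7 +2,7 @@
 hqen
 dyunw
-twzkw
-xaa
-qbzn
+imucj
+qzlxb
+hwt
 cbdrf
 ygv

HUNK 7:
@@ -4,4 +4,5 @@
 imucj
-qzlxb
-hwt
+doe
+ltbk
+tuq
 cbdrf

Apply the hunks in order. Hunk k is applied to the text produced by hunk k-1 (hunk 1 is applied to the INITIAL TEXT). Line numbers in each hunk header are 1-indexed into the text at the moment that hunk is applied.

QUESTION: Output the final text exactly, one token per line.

Answer: pekql
hqen
dyunw
imucj
doe
ltbk
tuq
cbdrf
ygv
szkq
uddux
gtnb
gnbg
fhdl
wfrbg
isvxw
hjcg

Derivation:
Hunk 1: at line 4 remove [dfbi,hkje,zgq] add [cbdrf,zglv] -> 12 lines: pekql hqen dyunw cznkb qbzn cbdrf zglv hipw ewnq zxka isvxw hjcg
Hunk 2: at line 3 remove [cznkb] add [twzkw,xaa] -> 13 lines: pekql hqen dyunw twzkw xaa qbzn cbdrf zglv hipw ewnq zxka isvxw hjcg
Hunk 3: at line 6 remove [zglv,hipw] add [ygv,szkq,jnq] -> 14 lines: pekql hqen dyunw twzkw xaa qbzn cbdrf ygv szkq jnq ewnq zxka isvxw hjcg
Hunk 4: at line 9 remove [ewnq,zxka] add [etktg,fhdl,wfrbg] -> 15 lines: pekql hqen dyunw twzkw xaa qbzn cbdrf ygv szkq jnq etktg fhdl wfrbg isvxw hjcg
Hunk 5: at line 8 remove [jnq,etktg] add [uddux,gtnb,gnbg] -> 16 lines: pekql hqen dyunw twzkw xaa qbzn cbdrf ygv szkq uddux gtnb gnbg fhdl wfrbg isvxw hjcg
Hunk 6: at line 2 remove [twzkw,xaa,qbzn] add [imucj,qzlxb,hwt] -> 16 lines: pekql hqen dyunw imucj qzlxb hwt cbdrf ygv szkq uddux gtnb gnbg fhdl wfrbg isvxw hjcg
Hunk 7: at line 4 remove [qzlxb,hwt] add [doe,ltbk,tuq] -> 17 lines: pekql hqen dyunw imucj doe ltbk tuq cbdrf ygv szkq uddux gtnb gnbg fhdl wfrbg isvxw hjcg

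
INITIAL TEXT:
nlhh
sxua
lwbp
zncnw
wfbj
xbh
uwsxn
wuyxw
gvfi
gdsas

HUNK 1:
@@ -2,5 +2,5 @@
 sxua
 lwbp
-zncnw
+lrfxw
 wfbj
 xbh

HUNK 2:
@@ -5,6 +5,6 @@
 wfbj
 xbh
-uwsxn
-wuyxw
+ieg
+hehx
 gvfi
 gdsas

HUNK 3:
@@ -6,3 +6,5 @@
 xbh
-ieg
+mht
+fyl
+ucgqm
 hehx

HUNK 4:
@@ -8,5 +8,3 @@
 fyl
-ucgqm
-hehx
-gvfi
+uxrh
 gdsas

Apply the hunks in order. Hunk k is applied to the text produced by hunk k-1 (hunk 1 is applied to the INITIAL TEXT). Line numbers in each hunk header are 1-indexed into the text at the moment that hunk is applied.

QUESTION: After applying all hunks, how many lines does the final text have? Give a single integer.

Hunk 1: at line 2 remove [zncnw] add [lrfxw] -> 10 lines: nlhh sxua lwbp lrfxw wfbj xbh uwsxn wuyxw gvfi gdsas
Hunk 2: at line 5 remove [uwsxn,wuyxw] add [ieg,hehx] -> 10 lines: nlhh sxua lwbp lrfxw wfbj xbh ieg hehx gvfi gdsas
Hunk 3: at line 6 remove [ieg] add [mht,fyl,ucgqm] -> 12 lines: nlhh sxua lwbp lrfxw wfbj xbh mht fyl ucgqm hehx gvfi gdsas
Hunk 4: at line 8 remove [ucgqm,hehx,gvfi] add [uxrh] -> 10 lines: nlhh sxua lwbp lrfxw wfbj xbh mht fyl uxrh gdsas
Final line count: 10

Answer: 10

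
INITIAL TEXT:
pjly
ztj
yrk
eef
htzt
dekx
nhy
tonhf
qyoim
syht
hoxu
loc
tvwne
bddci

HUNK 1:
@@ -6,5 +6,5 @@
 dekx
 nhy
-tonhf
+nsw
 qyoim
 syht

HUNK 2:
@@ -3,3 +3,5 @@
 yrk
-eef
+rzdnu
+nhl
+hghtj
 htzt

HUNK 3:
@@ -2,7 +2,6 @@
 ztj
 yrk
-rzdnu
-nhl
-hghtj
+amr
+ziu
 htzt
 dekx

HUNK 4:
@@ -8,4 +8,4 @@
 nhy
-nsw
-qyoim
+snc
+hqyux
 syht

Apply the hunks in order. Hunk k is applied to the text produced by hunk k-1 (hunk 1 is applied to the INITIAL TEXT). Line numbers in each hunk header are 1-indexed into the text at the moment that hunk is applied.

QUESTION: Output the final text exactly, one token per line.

Hunk 1: at line 6 remove [tonhf] add [nsw] -> 14 lines: pjly ztj yrk eef htzt dekx nhy nsw qyoim syht hoxu loc tvwne bddci
Hunk 2: at line 3 remove [eef] add [rzdnu,nhl,hghtj] -> 16 lines: pjly ztj yrk rzdnu nhl hghtj htzt dekx nhy nsw qyoim syht hoxu loc tvwne bddci
Hunk 3: at line 2 remove [rzdnu,nhl,hghtj] add [amr,ziu] -> 15 lines: pjly ztj yrk amr ziu htzt dekx nhy nsw qyoim syht hoxu loc tvwne bddci
Hunk 4: at line 8 remove [nsw,qyoim] add [snc,hqyux] -> 15 lines: pjly ztj yrk amr ziu htzt dekx nhy snc hqyux syht hoxu loc tvwne bddci

Answer: pjly
ztj
yrk
amr
ziu
htzt
dekx
nhy
snc
hqyux
syht
hoxu
loc
tvwne
bddci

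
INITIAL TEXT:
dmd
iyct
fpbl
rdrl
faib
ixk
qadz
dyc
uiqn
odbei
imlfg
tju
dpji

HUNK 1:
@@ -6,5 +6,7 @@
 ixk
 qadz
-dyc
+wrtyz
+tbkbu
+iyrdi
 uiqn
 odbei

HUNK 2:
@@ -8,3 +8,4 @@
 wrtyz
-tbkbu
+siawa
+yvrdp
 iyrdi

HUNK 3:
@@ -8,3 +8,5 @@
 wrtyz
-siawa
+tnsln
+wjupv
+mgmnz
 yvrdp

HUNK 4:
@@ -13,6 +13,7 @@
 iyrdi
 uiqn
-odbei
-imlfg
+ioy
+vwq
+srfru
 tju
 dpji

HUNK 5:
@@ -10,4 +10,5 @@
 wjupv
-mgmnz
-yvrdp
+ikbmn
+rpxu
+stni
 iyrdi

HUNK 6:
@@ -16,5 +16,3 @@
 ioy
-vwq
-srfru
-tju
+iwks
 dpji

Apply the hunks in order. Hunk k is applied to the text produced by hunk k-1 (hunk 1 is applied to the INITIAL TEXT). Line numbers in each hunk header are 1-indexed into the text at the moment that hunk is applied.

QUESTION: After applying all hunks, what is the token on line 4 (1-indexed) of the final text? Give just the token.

Hunk 1: at line 6 remove [dyc] add [wrtyz,tbkbu,iyrdi] -> 15 lines: dmd iyct fpbl rdrl faib ixk qadz wrtyz tbkbu iyrdi uiqn odbei imlfg tju dpji
Hunk 2: at line 8 remove [tbkbu] add [siawa,yvrdp] -> 16 lines: dmd iyct fpbl rdrl faib ixk qadz wrtyz siawa yvrdp iyrdi uiqn odbei imlfg tju dpji
Hunk 3: at line 8 remove [siawa] add [tnsln,wjupv,mgmnz] -> 18 lines: dmd iyct fpbl rdrl faib ixk qadz wrtyz tnsln wjupv mgmnz yvrdp iyrdi uiqn odbei imlfg tju dpji
Hunk 4: at line 13 remove [odbei,imlfg] add [ioy,vwq,srfru] -> 19 lines: dmd iyct fpbl rdrl faib ixk qadz wrtyz tnsln wjupv mgmnz yvrdp iyrdi uiqn ioy vwq srfru tju dpji
Hunk 5: at line 10 remove [mgmnz,yvrdp] add [ikbmn,rpxu,stni] -> 20 lines: dmd iyct fpbl rdrl faib ixk qadz wrtyz tnsln wjupv ikbmn rpxu stni iyrdi uiqn ioy vwq srfru tju dpji
Hunk 6: at line 16 remove [vwq,srfru,tju] add [iwks] -> 18 lines: dmd iyct fpbl rdrl faib ixk qadz wrtyz tnsln wjupv ikbmn rpxu stni iyrdi uiqn ioy iwks dpji
Final line 4: rdrl

Answer: rdrl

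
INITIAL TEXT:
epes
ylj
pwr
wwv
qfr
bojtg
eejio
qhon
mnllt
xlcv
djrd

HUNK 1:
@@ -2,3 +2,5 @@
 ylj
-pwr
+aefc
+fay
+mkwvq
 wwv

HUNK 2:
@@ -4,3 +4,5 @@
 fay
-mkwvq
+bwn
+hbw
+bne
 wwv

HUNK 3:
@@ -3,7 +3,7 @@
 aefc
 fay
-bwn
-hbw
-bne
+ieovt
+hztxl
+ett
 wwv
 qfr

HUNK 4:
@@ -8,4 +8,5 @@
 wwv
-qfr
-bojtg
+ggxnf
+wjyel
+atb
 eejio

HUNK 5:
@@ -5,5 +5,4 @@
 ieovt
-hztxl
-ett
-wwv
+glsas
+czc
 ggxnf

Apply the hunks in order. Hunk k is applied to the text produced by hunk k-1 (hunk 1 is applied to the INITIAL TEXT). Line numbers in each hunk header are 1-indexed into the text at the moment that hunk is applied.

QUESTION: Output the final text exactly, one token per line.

Hunk 1: at line 2 remove [pwr] add [aefc,fay,mkwvq] -> 13 lines: epes ylj aefc fay mkwvq wwv qfr bojtg eejio qhon mnllt xlcv djrd
Hunk 2: at line 4 remove [mkwvq] add [bwn,hbw,bne] -> 15 lines: epes ylj aefc fay bwn hbw bne wwv qfr bojtg eejio qhon mnllt xlcv djrd
Hunk 3: at line 3 remove [bwn,hbw,bne] add [ieovt,hztxl,ett] -> 15 lines: epes ylj aefc fay ieovt hztxl ett wwv qfr bojtg eejio qhon mnllt xlcv djrd
Hunk 4: at line 8 remove [qfr,bojtg] add [ggxnf,wjyel,atb] -> 16 lines: epes ylj aefc fay ieovt hztxl ett wwv ggxnf wjyel atb eejio qhon mnllt xlcv djrd
Hunk 5: at line 5 remove [hztxl,ett,wwv] add [glsas,czc] -> 15 lines: epes ylj aefc fay ieovt glsas czc ggxnf wjyel atb eejio qhon mnllt xlcv djrd

Answer: epes
ylj
aefc
fay
ieovt
glsas
czc
ggxnf
wjyel
atb
eejio
qhon
mnllt
xlcv
djrd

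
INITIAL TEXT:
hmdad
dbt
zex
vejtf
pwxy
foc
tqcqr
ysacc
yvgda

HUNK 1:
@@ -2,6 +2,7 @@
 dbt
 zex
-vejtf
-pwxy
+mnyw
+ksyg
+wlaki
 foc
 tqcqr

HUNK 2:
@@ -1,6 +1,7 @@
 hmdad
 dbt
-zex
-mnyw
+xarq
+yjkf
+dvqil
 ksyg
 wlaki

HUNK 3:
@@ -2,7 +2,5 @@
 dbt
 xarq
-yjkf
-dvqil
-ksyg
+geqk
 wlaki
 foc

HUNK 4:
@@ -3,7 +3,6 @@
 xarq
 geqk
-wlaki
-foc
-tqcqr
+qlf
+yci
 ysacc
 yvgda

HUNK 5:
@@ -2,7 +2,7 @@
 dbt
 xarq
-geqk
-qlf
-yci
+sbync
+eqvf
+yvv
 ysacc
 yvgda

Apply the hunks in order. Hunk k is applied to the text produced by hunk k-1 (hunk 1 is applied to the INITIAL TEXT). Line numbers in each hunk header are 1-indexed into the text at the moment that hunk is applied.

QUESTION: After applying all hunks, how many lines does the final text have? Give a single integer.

Hunk 1: at line 2 remove [vejtf,pwxy] add [mnyw,ksyg,wlaki] -> 10 lines: hmdad dbt zex mnyw ksyg wlaki foc tqcqr ysacc yvgda
Hunk 2: at line 1 remove [zex,mnyw] add [xarq,yjkf,dvqil] -> 11 lines: hmdad dbt xarq yjkf dvqil ksyg wlaki foc tqcqr ysacc yvgda
Hunk 3: at line 2 remove [yjkf,dvqil,ksyg] add [geqk] -> 9 lines: hmdad dbt xarq geqk wlaki foc tqcqr ysacc yvgda
Hunk 4: at line 3 remove [wlaki,foc,tqcqr] add [qlf,yci] -> 8 lines: hmdad dbt xarq geqk qlf yci ysacc yvgda
Hunk 5: at line 2 remove [geqk,qlf,yci] add [sbync,eqvf,yvv] -> 8 lines: hmdad dbt xarq sbync eqvf yvv ysacc yvgda
Final line count: 8

Answer: 8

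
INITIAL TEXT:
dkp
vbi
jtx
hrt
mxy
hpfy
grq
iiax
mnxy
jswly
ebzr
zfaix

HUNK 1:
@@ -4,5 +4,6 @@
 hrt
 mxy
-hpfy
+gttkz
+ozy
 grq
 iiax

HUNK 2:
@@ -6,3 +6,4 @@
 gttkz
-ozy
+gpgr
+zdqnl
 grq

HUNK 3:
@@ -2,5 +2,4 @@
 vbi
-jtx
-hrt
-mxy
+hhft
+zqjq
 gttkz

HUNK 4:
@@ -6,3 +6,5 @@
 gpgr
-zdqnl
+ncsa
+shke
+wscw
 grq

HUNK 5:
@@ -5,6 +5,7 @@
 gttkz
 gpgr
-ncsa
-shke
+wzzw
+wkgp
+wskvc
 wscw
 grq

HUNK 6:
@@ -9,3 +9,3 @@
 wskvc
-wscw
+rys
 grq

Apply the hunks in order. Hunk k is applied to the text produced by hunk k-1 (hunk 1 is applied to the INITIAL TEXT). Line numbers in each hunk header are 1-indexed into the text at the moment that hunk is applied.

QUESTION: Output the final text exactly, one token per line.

Hunk 1: at line 4 remove [hpfy] add [gttkz,ozy] -> 13 lines: dkp vbi jtx hrt mxy gttkz ozy grq iiax mnxy jswly ebzr zfaix
Hunk 2: at line 6 remove [ozy] add [gpgr,zdqnl] -> 14 lines: dkp vbi jtx hrt mxy gttkz gpgr zdqnl grq iiax mnxy jswly ebzr zfaix
Hunk 3: at line 2 remove [jtx,hrt,mxy] add [hhft,zqjq] -> 13 lines: dkp vbi hhft zqjq gttkz gpgr zdqnl grq iiax mnxy jswly ebzr zfaix
Hunk 4: at line 6 remove [zdqnl] add [ncsa,shke,wscw] -> 15 lines: dkp vbi hhft zqjq gttkz gpgr ncsa shke wscw grq iiax mnxy jswly ebzr zfaix
Hunk 5: at line 5 remove [ncsa,shke] add [wzzw,wkgp,wskvc] -> 16 lines: dkp vbi hhft zqjq gttkz gpgr wzzw wkgp wskvc wscw grq iiax mnxy jswly ebzr zfaix
Hunk 6: at line 9 remove [wscw] add [rys] -> 16 lines: dkp vbi hhft zqjq gttkz gpgr wzzw wkgp wskvc rys grq iiax mnxy jswly ebzr zfaix

Answer: dkp
vbi
hhft
zqjq
gttkz
gpgr
wzzw
wkgp
wskvc
rys
grq
iiax
mnxy
jswly
ebzr
zfaix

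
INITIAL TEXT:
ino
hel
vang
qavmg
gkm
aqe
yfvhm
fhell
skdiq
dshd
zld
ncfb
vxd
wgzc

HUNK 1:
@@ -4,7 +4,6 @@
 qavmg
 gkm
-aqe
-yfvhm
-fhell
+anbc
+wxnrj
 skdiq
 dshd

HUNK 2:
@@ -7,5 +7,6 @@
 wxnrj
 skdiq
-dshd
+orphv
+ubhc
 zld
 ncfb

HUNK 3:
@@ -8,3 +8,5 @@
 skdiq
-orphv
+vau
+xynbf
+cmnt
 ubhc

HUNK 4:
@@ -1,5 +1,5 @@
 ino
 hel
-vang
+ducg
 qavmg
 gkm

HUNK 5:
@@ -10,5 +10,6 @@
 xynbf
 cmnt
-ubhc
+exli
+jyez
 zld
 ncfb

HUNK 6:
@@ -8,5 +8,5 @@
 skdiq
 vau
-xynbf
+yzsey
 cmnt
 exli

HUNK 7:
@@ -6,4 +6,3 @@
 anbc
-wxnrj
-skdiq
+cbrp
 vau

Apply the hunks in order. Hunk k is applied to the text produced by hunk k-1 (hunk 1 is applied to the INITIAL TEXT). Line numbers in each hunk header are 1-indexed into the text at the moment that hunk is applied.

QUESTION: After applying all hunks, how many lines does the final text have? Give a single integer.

Answer: 16

Derivation:
Hunk 1: at line 4 remove [aqe,yfvhm,fhell] add [anbc,wxnrj] -> 13 lines: ino hel vang qavmg gkm anbc wxnrj skdiq dshd zld ncfb vxd wgzc
Hunk 2: at line 7 remove [dshd] add [orphv,ubhc] -> 14 lines: ino hel vang qavmg gkm anbc wxnrj skdiq orphv ubhc zld ncfb vxd wgzc
Hunk 3: at line 8 remove [orphv] add [vau,xynbf,cmnt] -> 16 lines: ino hel vang qavmg gkm anbc wxnrj skdiq vau xynbf cmnt ubhc zld ncfb vxd wgzc
Hunk 4: at line 1 remove [vang] add [ducg] -> 16 lines: ino hel ducg qavmg gkm anbc wxnrj skdiq vau xynbf cmnt ubhc zld ncfb vxd wgzc
Hunk 5: at line 10 remove [ubhc] add [exli,jyez] -> 17 lines: ino hel ducg qavmg gkm anbc wxnrj skdiq vau xynbf cmnt exli jyez zld ncfb vxd wgzc
Hunk 6: at line 8 remove [xynbf] add [yzsey] -> 17 lines: ino hel ducg qavmg gkm anbc wxnrj skdiq vau yzsey cmnt exli jyez zld ncfb vxd wgzc
Hunk 7: at line 6 remove [wxnrj,skdiq] add [cbrp] -> 16 lines: ino hel ducg qavmg gkm anbc cbrp vau yzsey cmnt exli jyez zld ncfb vxd wgzc
Final line count: 16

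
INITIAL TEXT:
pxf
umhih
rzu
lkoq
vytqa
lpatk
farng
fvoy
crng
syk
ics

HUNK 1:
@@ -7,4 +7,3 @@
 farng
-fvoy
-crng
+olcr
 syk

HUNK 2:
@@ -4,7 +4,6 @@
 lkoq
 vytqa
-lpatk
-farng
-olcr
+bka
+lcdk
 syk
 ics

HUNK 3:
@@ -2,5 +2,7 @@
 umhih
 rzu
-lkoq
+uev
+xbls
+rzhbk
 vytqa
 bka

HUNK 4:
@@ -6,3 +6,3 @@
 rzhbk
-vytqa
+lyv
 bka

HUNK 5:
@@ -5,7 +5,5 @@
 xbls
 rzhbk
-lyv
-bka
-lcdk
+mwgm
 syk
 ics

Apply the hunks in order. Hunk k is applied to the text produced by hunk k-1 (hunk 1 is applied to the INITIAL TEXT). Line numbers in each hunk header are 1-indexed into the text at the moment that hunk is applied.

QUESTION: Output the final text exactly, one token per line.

Hunk 1: at line 7 remove [fvoy,crng] add [olcr] -> 10 lines: pxf umhih rzu lkoq vytqa lpatk farng olcr syk ics
Hunk 2: at line 4 remove [lpatk,farng,olcr] add [bka,lcdk] -> 9 lines: pxf umhih rzu lkoq vytqa bka lcdk syk ics
Hunk 3: at line 2 remove [lkoq] add [uev,xbls,rzhbk] -> 11 lines: pxf umhih rzu uev xbls rzhbk vytqa bka lcdk syk ics
Hunk 4: at line 6 remove [vytqa] add [lyv] -> 11 lines: pxf umhih rzu uev xbls rzhbk lyv bka lcdk syk ics
Hunk 5: at line 5 remove [lyv,bka,lcdk] add [mwgm] -> 9 lines: pxf umhih rzu uev xbls rzhbk mwgm syk ics

Answer: pxf
umhih
rzu
uev
xbls
rzhbk
mwgm
syk
ics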